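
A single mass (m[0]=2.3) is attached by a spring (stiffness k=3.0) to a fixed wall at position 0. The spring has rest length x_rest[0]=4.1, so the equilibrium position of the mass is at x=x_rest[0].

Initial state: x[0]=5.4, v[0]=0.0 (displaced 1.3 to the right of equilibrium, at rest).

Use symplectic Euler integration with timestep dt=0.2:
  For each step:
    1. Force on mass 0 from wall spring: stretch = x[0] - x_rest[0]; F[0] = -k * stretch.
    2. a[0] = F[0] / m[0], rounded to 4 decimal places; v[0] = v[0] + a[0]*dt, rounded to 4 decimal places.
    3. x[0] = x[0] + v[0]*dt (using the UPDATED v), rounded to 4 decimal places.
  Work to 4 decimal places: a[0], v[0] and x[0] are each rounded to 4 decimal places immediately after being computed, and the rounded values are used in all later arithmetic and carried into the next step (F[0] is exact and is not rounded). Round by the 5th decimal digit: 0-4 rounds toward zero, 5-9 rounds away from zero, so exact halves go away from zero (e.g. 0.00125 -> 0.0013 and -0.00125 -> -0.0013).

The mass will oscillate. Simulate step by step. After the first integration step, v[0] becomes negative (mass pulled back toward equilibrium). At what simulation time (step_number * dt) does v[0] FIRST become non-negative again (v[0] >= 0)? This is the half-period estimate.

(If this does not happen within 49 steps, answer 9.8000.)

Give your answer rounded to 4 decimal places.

Answer: 2.8000

Derivation:
Step 0: x=[5.4000] v=[0.0000]
Step 1: x=[5.3322] v=[-0.3391]
Step 2: x=[5.2001] v=[-0.6605]
Step 3: x=[5.0106] v=[-0.9475]
Step 4: x=[4.7736] v=[-1.1850]
Step 5: x=[4.5015] v=[-1.3607]
Step 6: x=[4.2084] v=[-1.4654]
Step 7: x=[3.9097] v=[-1.4937]
Step 8: x=[3.6209] v=[-1.4441]
Step 9: x=[3.3571] v=[-1.3191]
Step 10: x=[3.1320] v=[-1.1253]
Step 11: x=[2.9574] v=[-0.8728]
Step 12: x=[2.8425] v=[-0.5747]
Step 13: x=[2.7932] v=[-0.2467]
Step 14: x=[2.8120] v=[0.0942]
First v>=0 after going negative at step 14, time=2.8000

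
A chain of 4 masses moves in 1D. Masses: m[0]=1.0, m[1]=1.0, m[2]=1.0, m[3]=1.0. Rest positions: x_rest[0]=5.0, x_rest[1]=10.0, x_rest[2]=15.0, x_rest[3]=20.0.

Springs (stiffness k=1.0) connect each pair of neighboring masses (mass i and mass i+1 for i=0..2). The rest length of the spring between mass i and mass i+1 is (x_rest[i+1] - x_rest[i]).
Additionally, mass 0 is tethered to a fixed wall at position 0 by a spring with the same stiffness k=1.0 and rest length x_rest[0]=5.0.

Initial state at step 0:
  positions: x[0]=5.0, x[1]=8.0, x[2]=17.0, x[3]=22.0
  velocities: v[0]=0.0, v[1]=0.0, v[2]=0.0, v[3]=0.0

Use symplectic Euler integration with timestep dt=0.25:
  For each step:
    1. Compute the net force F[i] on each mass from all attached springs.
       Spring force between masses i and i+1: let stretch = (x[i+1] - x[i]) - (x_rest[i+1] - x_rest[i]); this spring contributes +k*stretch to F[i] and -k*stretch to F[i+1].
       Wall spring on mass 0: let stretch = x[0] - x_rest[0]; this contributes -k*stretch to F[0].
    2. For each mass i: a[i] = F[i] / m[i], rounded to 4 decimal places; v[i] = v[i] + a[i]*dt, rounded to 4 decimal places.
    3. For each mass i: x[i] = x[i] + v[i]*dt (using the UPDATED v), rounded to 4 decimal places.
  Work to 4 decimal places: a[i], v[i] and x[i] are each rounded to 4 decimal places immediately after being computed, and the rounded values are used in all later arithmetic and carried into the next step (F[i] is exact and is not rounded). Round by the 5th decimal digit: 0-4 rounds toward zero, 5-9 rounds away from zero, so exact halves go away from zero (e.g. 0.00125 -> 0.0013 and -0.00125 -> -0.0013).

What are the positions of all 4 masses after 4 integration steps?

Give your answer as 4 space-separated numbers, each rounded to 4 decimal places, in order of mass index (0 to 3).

Step 0: x=[5.0000 8.0000 17.0000 22.0000] v=[0.0000 0.0000 0.0000 0.0000]
Step 1: x=[4.8750 8.3750 16.7500 22.0000] v=[-0.5000 1.5000 -1.0000 0.0000]
Step 2: x=[4.6641 9.0547 16.3047 21.9844] v=[-0.8438 2.7188 -1.7813 -0.0625]
Step 3: x=[4.4361 9.9131 15.7612 21.9263] v=[-0.9122 3.4337 -2.1739 -0.2324]
Step 4: x=[4.2731 10.7947 15.2375 21.7954] v=[-0.6520 3.5265 -2.0947 -0.5237]

Answer: 4.2731 10.7947 15.2375 21.7954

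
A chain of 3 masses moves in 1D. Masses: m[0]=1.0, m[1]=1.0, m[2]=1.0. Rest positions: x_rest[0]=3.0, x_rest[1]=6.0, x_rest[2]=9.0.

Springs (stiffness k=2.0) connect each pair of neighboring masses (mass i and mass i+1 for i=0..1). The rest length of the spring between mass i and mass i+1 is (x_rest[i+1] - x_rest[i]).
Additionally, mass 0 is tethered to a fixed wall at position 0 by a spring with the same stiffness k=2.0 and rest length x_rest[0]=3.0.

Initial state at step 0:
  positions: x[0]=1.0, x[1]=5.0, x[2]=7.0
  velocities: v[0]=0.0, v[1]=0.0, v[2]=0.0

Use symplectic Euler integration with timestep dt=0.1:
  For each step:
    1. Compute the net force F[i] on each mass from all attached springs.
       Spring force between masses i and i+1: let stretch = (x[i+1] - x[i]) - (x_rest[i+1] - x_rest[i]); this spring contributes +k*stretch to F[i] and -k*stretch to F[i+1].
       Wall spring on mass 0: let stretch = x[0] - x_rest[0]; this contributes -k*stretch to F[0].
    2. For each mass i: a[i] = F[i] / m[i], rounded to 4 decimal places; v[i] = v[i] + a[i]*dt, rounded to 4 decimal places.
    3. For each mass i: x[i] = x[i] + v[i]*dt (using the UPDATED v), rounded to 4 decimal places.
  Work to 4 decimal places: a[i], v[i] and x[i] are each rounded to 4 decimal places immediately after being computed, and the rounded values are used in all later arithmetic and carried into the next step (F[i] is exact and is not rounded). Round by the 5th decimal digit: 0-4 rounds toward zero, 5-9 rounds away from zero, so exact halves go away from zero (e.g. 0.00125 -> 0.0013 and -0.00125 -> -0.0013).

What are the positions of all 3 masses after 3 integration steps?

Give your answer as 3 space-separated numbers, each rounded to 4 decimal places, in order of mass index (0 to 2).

Answer: 1.3442 4.7758 7.1141

Derivation:
Step 0: x=[1.0000 5.0000 7.0000] v=[0.0000 0.0000 0.0000]
Step 1: x=[1.0600 4.9600 7.0200] v=[0.6000 -0.4000 0.2000]
Step 2: x=[1.1768 4.8832 7.0588] v=[1.1680 -0.7680 0.3880]
Step 3: x=[1.3442 4.7758 7.1141] v=[1.6739 -1.0742 0.5529]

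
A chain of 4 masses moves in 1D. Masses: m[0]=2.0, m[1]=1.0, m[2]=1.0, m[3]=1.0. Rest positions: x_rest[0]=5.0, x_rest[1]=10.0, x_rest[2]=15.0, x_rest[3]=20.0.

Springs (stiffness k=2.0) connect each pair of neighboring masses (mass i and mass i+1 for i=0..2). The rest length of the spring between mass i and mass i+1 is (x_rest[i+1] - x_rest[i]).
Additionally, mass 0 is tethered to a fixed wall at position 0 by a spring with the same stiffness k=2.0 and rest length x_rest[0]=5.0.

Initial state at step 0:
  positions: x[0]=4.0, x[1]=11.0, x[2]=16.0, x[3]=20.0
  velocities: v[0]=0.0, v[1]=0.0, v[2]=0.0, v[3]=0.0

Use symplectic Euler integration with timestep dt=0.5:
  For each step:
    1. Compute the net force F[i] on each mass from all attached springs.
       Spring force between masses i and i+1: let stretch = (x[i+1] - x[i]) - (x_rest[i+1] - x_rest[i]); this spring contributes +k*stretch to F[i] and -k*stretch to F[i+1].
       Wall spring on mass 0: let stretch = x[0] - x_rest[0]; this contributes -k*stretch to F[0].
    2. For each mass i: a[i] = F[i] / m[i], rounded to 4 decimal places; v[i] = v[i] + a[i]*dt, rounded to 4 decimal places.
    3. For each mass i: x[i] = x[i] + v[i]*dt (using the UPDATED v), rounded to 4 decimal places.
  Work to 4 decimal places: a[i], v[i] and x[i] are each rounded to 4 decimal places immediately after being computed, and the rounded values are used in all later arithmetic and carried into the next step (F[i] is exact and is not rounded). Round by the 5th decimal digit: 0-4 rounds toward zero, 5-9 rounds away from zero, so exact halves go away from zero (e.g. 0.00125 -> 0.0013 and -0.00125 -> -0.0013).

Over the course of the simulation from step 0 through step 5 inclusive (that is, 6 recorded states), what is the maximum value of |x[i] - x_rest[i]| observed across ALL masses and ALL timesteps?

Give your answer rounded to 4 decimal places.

Answer: 1.1720

Derivation:
Step 0: x=[4.0000 11.0000 16.0000 20.0000] v=[0.0000 0.0000 0.0000 0.0000]
Step 1: x=[4.7500 10.0000 15.5000 20.5000] v=[1.5000 -2.0000 -1.0000 1.0000]
Step 2: x=[5.6250 9.1250 14.7500 21.0000] v=[1.7500 -1.7500 -1.5000 1.0000]
Step 3: x=[5.9688 9.3125 14.3125 20.8750] v=[0.6875 0.3750 -0.8750 -0.2500]
Step 4: x=[5.6563 10.3282 14.6563 19.9688] v=[-0.6251 2.0313 0.6875 -1.8125]
Step 5: x=[5.0977 11.1720 15.4923 18.9063] v=[-1.1173 1.6875 1.6719 -2.1250]
Max displacement = 1.1720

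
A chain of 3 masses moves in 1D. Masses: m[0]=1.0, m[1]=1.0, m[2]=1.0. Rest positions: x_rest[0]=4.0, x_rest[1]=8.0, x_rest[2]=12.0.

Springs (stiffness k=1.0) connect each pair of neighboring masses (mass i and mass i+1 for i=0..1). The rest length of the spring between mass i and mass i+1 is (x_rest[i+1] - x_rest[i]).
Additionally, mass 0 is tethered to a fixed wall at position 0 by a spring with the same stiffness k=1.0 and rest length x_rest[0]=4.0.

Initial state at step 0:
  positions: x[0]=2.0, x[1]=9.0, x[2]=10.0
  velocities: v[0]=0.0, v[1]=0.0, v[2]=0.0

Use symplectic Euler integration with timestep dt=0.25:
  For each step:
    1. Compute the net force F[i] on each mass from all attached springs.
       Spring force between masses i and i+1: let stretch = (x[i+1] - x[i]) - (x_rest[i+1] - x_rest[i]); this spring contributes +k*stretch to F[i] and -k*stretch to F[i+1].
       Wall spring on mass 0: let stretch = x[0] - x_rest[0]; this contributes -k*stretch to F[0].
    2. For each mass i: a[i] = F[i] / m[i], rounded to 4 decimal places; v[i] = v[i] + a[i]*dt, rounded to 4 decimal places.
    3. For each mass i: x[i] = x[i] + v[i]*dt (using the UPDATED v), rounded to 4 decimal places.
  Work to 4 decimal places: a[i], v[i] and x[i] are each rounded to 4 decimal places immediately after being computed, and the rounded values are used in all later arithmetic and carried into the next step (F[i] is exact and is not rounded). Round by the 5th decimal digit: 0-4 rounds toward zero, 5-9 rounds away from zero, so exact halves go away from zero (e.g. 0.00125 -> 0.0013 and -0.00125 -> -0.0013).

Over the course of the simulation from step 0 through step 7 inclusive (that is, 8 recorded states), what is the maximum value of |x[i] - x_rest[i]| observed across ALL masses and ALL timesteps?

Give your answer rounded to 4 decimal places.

Step 0: x=[2.0000 9.0000 10.0000] v=[0.0000 0.0000 0.0000]
Step 1: x=[2.3125 8.6250 10.1875] v=[1.2500 -1.5000 0.7500]
Step 2: x=[2.8750 7.9531 10.5274] v=[2.2500 -2.6875 1.3594]
Step 3: x=[3.5752 7.1247 10.9564] v=[2.8008 -3.3135 1.7158]
Step 4: x=[4.2738 6.3140 11.3959] v=[2.7944 -3.2430 1.7579]
Step 5: x=[4.8328 5.6934 11.7678] v=[2.2360 -2.4826 1.4874]
Step 6: x=[5.1436 5.3986 12.0100] v=[1.2430 -1.1792 0.9688]
Step 7: x=[5.1488 5.5011 12.0890] v=[0.0209 0.4099 0.3160]
Max displacement = 2.6014

Answer: 2.6014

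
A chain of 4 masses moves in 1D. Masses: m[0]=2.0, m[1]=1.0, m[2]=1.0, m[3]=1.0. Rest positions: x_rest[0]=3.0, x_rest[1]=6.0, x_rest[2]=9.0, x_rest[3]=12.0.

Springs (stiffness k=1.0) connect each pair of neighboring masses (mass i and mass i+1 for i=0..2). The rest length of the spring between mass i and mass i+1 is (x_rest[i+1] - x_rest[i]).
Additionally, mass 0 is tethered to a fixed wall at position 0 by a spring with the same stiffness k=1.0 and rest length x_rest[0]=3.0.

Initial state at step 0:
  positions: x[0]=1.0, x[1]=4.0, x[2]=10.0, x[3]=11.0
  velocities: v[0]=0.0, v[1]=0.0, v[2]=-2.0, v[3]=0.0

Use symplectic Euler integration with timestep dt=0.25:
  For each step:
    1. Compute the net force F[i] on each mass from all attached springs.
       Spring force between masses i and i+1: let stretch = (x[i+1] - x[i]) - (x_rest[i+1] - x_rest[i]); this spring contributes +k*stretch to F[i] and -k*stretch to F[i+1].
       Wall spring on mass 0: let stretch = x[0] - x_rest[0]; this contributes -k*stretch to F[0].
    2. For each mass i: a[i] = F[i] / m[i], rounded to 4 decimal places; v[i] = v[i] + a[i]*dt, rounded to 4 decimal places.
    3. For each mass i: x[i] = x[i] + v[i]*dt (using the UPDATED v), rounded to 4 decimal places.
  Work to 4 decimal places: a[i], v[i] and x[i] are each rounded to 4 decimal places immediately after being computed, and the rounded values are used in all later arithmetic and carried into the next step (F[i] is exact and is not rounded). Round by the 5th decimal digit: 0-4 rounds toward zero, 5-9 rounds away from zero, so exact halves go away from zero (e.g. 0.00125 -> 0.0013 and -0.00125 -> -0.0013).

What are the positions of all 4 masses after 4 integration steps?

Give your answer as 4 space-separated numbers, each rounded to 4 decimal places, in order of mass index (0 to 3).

Answer: 1.6398 5.0805 6.2329 11.5979

Derivation:
Step 0: x=[1.0000 4.0000 10.0000 11.0000] v=[0.0000 0.0000 -2.0000 0.0000]
Step 1: x=[1.0625 4.1875 9.1875 11.1250] v=[0.2500 0.7500 -3.2500 0.5000]
Step 2: x=[1.1895 4.4922 8.1836 11.3164] v=[0.5078 1.2188 -4.0156 0.7656]
Step 3: x=[1.3825 4.8212 7.1448 11.4995] v=[0.7720 1.3160 -4.1553 0.7324]
Step 4: x=[1.6398 5.0805 6.2329 11.5979] v=[1.0290 1.0372 -3.6475 0.3937]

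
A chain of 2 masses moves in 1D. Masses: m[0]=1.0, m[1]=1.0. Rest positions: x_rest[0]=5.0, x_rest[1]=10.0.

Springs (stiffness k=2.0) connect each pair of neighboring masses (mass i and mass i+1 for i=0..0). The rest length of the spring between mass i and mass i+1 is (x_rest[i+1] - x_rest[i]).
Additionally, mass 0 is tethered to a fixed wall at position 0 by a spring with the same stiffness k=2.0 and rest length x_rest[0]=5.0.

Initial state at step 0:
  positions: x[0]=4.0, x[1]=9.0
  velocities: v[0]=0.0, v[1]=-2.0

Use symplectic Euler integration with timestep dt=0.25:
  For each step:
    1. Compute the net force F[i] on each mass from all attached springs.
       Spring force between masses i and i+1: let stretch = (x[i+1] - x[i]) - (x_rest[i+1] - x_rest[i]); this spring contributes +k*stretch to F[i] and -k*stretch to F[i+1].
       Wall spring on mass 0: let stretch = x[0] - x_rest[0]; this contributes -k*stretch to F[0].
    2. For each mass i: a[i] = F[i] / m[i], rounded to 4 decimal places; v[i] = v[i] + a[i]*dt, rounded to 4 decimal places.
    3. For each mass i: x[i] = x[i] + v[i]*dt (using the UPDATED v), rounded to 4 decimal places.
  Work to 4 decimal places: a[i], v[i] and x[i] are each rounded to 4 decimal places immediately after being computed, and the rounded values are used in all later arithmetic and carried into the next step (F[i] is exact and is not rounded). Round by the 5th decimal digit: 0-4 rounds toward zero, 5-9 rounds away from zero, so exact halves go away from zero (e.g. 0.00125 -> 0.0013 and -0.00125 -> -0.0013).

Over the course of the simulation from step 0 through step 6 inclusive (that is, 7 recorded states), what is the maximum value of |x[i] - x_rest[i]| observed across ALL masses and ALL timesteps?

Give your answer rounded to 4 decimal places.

Step 0: x=[4.0000 9.0000] v=[0.0000 -2.0000]
Step 1: x=[4.1250 8.5000] v=[0.5000 -2.0000]
Step 2: x=[4.2813 8.0781] v=[0.6250 -1.6875]
Step 3: x=[4.3770 7.8066] v=[0.3828 -1.0859]
Step 4: x=[4.3543 7.7314] v=[-0.0909 -0.3007]
Step 5: x=[4.2094 7.8591] v=[-0.5795 0.5108]
Step 6: x=[3.9946 8.1556] v=[-0.8594 1.1860]
Max displacement = 2.2686

Answer: 2.2686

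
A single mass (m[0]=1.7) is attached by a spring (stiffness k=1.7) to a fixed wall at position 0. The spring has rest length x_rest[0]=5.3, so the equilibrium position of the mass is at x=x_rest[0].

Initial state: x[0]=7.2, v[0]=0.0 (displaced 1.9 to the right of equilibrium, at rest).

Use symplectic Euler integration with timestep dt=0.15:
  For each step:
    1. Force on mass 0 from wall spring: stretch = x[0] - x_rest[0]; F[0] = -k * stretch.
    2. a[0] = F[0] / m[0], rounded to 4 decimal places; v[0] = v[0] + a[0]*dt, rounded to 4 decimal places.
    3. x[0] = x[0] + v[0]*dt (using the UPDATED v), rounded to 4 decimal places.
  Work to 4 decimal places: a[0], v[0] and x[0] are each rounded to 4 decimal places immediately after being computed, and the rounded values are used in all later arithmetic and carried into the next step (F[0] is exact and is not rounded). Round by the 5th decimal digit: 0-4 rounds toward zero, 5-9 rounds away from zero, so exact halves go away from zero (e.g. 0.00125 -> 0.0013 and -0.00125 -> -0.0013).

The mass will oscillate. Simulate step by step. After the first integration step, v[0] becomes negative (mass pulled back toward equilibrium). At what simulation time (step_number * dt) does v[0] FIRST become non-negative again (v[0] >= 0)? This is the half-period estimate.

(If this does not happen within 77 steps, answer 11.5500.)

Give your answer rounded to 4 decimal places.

Answer: 3.1500

Derivation:
Step 0: x=[7.2000] v=[0.0000]
Step 1: x=[7.1573] v=[-0.2850]
Step 2: x=[7.0728] v=[-0.5636]
Step 3: x=[6.9484] v=[-0.8295]
Step 4: x=[6.7869] v=[-1.0768]
Step 5: x=[6.5919] v=[-1.2998]
Step 6: x=[6.3679] v=[-1.4936]
Step 7: x=[6.1198] v=[-1.6538]
Step 8: x=[5.8533] v=[-1.7768]
Step 9: x=[5.5743] v=[-1.8598]
Step 10: x=[5.2892] v=[-1.9009]
Step 11: x=[5.0043] v=[-1.8993]
Step 12: x=[4.7261] v=[-1.8549]
Step 13: x=[4.4608] v=[-1.7688]
Step 14: x=[4.2144] v=[-1.6429]
Step 15: x=[3.9924] v=[-1.4801]
Step 16: x=[3.7998] v=[-1.2840]
Step 17: x=[3.6410] v=[-1.0590]
Step 18: x=[3.5195] v=[-0.8102]
Step 19: x=[3.4380] v=[-0.5431]
Step 20: x=[3.3984] v=[-0.2638]
Step 21: x=[3.4016] v=[0.0214]
First v>=0 after going negative at step 21, time=3.1500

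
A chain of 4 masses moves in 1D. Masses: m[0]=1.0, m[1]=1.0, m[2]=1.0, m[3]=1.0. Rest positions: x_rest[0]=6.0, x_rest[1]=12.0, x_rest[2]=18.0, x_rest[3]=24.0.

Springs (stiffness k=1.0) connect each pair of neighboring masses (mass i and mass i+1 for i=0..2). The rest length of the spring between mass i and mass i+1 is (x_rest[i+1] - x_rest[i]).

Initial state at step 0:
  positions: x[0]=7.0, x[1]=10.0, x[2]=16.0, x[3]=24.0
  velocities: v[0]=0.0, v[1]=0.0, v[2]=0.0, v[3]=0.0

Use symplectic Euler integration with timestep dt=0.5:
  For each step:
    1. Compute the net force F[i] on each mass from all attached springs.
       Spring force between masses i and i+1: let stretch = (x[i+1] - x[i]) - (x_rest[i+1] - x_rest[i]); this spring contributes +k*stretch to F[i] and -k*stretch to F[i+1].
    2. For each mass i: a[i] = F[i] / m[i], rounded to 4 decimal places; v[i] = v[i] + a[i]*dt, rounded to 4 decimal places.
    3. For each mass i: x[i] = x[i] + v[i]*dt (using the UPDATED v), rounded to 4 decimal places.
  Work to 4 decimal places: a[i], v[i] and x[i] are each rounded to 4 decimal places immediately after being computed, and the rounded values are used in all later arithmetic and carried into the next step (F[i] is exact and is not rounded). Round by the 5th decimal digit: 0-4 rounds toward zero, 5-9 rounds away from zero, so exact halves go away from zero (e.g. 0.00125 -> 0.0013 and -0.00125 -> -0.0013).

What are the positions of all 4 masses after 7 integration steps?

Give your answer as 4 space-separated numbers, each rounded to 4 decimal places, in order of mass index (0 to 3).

Step 0: x=[7.0000 10.0000 16.0000 24.0000] v=[0.0000 0.0000 0.0000 0.0000]
Step 1: x=[6.2500 10.7500 16.5000 23.5000] v=[-1.5000 1.5000 1.0000 -1.0000]
Step 2: x=[5.1250 11.8125 17.3125 22.7500] v=[-2.2500 2.1250 1.6250 -1.5000]
Step 3: x=[4.1719 12.5782 18.1094 22.1406] v=[-1.9063 1.5313 1.5938 -1.2188]
Step 4: x=[3.8203 12.6251 18.5313 22.0234] v=[-0.7032 0.0938 0.8438 -0.2344]
Step 5: x=[4.1699 11.9474 18.3497 22.5332] v=[0.6992 -1.3555 -0.3633 1.0196]
Step 6: x=[4.9639 10.9259 17.6134 23.4972] v=[1.5880 -2.0431 -1.4727 1.9279]
Step 7: x=[5.7484 10.0857 16.6761 24.4902] v=[1.5690 -1.6804 -1.8746 1.9860]

Answer: 5.7484 10.0857 16.6761 24.4902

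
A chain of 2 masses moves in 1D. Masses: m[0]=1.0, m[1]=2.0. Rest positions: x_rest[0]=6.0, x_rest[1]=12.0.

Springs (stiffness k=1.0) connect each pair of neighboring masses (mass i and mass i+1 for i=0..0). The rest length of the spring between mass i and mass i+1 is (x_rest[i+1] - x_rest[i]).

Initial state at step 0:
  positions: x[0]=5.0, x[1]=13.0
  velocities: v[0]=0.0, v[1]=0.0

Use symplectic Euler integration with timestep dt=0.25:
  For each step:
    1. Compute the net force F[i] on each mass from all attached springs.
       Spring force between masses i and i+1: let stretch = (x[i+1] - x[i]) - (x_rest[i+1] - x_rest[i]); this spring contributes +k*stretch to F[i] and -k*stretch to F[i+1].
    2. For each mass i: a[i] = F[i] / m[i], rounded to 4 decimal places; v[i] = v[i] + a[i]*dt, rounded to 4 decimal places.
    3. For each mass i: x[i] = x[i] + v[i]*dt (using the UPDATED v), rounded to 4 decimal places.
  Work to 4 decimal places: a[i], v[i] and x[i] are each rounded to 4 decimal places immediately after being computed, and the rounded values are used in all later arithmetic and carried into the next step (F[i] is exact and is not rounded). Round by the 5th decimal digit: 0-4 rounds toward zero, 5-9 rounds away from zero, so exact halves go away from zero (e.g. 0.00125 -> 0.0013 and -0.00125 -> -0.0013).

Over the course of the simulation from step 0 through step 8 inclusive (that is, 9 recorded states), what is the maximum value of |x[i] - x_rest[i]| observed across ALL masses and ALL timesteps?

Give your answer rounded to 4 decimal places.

Step 0: x=[5.0000 13.0000] v=[0.0000 0.0000]
Step 1: x=[5.1250 12.9375] v=[0.5000 -0.2500]
Step 2: x=[5.3633 12.8184] v=[0.9531 -0.4766]
Step 3: x=[5.6925 12.6538] v=[1.3169 -0.6585]
Step 4: x=[6.0818 12.4591] v=[1.5572 -0.7787]
Step 5: x=[6.4947 12.2526] v=[1.6515 -0.8259]
Step 6: x=[6.8925 12.0537] v=[1.5910 -0.7956]
Step 7: x=[7.2378 11.8810] v=[1.3813 -0.6908]
Step 8: x=[7.4983 11.7507] v=[1.0421 -0.5212]
Max displacement = 1.4983

Answer: 1.4983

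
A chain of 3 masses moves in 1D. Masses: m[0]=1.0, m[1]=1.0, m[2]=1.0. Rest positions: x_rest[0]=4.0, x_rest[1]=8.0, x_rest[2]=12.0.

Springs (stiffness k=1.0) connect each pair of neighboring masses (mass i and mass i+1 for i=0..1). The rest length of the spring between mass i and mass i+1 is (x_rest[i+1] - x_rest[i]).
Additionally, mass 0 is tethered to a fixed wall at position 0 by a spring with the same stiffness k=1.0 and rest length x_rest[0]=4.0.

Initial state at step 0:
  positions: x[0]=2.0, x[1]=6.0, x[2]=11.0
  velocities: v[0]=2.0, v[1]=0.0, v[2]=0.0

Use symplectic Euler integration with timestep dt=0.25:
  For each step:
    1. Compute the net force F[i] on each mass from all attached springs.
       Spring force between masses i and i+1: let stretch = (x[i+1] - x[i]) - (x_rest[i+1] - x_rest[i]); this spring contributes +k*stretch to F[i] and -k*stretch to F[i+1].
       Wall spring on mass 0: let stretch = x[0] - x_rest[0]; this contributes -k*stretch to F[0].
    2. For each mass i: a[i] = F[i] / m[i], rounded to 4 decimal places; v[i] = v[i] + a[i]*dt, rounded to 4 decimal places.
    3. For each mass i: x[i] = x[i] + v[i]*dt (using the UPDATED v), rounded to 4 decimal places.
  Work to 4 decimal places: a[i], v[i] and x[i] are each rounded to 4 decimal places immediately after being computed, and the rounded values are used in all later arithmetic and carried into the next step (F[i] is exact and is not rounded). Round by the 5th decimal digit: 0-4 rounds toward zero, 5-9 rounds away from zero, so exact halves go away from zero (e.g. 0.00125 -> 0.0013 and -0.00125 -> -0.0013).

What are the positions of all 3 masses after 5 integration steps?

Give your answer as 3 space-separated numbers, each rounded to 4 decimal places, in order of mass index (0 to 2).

Step 0: x=[2.0000 6.0000 11.0000] v=[2.0000 0.0000 0.0000]
Step 1: x=[2.6250 6.0625 10.9375] v=[2.5000 0.2500 -0.2500]
Step 2: x=[3.3008 6.2149 10.8203] v=[2.7031 0.6094 -0.4688]
Step 3: x=[3.9524 6.4730 10.6653] v=[2.6064 1.0322 -0.6202]
Step 4: x=[4.5145 6.8355 10.4982] v=[2.2485 1.4501 -0.6683]
Step 5: x=[4.9395 7.2819 10.3522] v=[1.7001 1.7855 -0.5840]

Answer: 4.9395 7.2819 10.3522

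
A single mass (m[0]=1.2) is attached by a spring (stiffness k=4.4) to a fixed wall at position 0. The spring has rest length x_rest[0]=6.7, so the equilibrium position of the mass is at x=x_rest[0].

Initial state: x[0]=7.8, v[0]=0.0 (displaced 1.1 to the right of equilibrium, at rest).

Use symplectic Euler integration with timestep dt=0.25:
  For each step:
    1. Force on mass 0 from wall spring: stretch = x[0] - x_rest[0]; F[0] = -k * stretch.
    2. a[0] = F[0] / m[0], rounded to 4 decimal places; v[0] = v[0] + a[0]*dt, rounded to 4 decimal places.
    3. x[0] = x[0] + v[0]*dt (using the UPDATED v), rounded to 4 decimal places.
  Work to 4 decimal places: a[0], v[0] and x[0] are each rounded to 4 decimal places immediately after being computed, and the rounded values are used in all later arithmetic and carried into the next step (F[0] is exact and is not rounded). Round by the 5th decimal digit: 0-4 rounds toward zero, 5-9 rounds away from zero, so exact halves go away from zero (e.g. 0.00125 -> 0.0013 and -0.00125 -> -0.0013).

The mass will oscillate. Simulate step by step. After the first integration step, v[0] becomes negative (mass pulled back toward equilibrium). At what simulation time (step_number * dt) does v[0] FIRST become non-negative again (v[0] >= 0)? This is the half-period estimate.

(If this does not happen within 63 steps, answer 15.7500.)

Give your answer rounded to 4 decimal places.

Step 0: x=[7.8000] v=[0.0000]
Step 1: x=[7.5479] v=[-1.0083]
Step 2: x=[7.1015] v=[-1.7856]
Step 3: x=[6.5631] v=[-2.1537]
Step 4: x=[6.0561] v=[-2.0282]
Step 5: x=[5.6966] v=[-1.4380]
Step 6: x=[5.5671] v=[-0.5182]
Step 7: x=[5.6972] v=[0.5203]
First v>=0 after going negative at step 7, time=1.7500

Answer: 1.7500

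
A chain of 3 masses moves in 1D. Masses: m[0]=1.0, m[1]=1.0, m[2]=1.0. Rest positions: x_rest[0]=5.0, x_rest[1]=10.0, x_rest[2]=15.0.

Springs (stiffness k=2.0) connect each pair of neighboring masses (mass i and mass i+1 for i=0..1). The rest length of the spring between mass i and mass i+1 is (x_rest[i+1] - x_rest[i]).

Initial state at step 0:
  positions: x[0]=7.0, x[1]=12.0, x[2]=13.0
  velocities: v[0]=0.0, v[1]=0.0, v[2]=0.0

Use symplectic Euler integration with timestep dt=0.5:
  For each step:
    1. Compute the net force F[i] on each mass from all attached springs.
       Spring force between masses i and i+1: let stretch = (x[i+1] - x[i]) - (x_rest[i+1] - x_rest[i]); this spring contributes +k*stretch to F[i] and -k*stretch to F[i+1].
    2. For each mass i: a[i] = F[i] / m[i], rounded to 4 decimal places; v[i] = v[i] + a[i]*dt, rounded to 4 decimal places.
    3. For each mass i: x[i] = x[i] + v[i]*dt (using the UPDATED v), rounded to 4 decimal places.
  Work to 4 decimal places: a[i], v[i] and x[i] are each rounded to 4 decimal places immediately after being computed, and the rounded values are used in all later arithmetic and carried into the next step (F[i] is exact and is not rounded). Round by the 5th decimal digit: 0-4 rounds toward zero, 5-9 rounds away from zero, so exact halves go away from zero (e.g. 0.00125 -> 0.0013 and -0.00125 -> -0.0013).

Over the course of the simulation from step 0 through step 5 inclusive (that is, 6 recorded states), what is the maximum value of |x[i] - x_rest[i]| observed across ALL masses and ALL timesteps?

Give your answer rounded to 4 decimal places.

Answer: 2.5000

Derivation:
Step 0: x=[7.0000 12.0000 13.0000] v=[0.0000 0.0000 0.0000]
Step 1: x=[7.0000 10.0000 15.0000] v=[0.0000 -4.0000 4.0000]
Step 2: x=[6.0000 9.0000 17.0000] v=[-2.0000 -2.0000 4.0000]
Step 3: x=[4.0000 10.5000 17.5000] v=[-4.0000 3.0000 1.0000]
Step 4: x=[2.7500 12.2500 17.0000] v=[-2.5000 3.5000 -1.0000]
Step 5: x=[3.7500 11.6250 16.6250] v=[2.0000 -1.2500 -0.7500]
Max displacement = 2.5000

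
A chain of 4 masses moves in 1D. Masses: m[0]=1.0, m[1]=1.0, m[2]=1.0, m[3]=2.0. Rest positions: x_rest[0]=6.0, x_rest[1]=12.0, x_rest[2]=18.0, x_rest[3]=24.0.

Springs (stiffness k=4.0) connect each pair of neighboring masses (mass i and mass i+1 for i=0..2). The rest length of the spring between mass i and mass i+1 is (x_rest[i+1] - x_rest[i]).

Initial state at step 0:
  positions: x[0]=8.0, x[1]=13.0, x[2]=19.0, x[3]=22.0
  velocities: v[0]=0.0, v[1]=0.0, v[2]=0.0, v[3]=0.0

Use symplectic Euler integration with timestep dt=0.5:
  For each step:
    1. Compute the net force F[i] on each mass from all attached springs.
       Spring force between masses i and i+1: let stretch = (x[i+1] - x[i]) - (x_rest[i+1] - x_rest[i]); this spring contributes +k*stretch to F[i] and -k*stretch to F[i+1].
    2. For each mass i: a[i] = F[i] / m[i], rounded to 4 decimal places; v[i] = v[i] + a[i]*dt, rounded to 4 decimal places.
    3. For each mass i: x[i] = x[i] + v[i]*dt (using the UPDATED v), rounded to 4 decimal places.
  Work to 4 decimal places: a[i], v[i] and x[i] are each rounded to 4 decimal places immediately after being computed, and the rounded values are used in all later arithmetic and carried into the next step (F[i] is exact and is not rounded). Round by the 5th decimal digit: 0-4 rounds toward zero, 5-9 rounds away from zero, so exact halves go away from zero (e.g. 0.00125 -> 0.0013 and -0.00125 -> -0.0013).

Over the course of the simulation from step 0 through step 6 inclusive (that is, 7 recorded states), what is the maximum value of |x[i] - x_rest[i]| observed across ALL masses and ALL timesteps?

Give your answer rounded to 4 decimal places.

Step 0: x=[8.0000 13.0000 19.0000 22.0000] v=[0.0000 0.0000 0.0000 0.0000]
Step 1: x=[7.0000 14.0000 16.0000 23.5000] v=[-2.0000 2.0000 -6.0000 3.0000]
Step 2: x=[7.0000 10.0000 18.5000 24.2500] v=[0.0000 -8.0000 5.0000 1.5000]
Step 3: x=[4.0000 11.5000 18.2500 25.1250] v=[-6.0000 3.0000 -0.5000 1.7500]
Step 4: x=[2.5000 12.2500 18.1250 25.5625] v=[-3.0000 1.5000 -0.2500 0.8750]
Step 5: x=[4.7500 9.1250 19.5625 25.2813] v=[4.5000 -6.2500 2.8750 -0.5625]
Step 6: x=[5.3750 12.0625 16.2813 25.1407] v=[1.2500 5.8750 -6.5624 -0.2813]
Max displacement = 3.5000

Answer: 3.5000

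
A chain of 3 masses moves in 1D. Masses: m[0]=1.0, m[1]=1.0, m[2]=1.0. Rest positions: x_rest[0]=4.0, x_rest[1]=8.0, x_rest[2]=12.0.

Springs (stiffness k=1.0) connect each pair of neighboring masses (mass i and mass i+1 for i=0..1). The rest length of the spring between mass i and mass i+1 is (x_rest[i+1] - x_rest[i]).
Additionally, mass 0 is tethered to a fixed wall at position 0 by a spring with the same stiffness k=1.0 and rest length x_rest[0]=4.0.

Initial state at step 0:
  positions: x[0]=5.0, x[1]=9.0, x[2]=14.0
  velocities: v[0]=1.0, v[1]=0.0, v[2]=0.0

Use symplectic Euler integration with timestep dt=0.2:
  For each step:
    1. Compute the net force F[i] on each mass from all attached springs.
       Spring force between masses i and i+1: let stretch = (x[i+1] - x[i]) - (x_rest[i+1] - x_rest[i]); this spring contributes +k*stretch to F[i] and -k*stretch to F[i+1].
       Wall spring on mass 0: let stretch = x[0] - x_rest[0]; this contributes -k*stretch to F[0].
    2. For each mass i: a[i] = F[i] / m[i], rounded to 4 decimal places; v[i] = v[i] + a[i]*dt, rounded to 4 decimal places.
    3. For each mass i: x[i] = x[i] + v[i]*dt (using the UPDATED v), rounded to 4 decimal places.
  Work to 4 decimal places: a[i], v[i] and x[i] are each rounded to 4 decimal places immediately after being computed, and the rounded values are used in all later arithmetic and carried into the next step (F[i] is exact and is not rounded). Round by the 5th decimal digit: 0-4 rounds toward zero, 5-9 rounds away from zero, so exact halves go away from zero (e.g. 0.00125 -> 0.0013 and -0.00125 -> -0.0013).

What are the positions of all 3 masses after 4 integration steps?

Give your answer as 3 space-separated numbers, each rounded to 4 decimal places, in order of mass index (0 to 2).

Answer: 5.3171 9.3823 13.6472

Derivation:
Step 0: x=[5.0000 9.0000 14.0000] v=[1.0000 0.0000 0.0000]
Step 1: x=[5.1600 9.0400 13.9600] v=[0.8000 0.2000 -0.2000]
Step 2: x=[5.2688 9.1216 13.8832] v=[0.5440 0.4080 -0.3840]
Step 3: x=[5.3210 9.2396 13.7759] v=[0.2608 0.5898 -0.5363]
Step 4: x=[5.3171 9.3823 13.6472] v=[-0.0197 0.7133 -0.6436]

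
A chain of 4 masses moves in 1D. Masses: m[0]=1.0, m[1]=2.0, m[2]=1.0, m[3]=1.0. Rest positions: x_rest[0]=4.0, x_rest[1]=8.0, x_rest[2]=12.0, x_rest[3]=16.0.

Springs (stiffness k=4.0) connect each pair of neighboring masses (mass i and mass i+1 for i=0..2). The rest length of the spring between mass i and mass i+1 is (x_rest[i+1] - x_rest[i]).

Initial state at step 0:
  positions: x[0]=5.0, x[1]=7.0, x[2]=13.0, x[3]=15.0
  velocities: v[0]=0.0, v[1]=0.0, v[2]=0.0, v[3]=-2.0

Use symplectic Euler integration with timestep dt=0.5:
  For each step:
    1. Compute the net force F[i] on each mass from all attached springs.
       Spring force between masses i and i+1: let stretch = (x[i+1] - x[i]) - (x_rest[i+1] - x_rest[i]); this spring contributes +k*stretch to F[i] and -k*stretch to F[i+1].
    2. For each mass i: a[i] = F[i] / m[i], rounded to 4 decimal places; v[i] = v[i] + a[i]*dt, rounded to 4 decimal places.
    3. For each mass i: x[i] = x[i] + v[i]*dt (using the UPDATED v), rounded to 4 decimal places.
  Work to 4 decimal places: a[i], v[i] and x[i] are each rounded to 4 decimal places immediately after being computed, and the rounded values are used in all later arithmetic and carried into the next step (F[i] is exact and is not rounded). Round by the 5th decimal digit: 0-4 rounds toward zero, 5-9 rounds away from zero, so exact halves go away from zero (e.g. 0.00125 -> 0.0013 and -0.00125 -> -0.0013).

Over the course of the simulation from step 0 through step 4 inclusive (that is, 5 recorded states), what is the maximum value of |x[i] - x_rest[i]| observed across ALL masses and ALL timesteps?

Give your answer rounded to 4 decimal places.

Step 0: x=[5.0000 7.0000 13.0000 15.0000] v=[0.0000 0.0000 0.0000 -2.0000]
Step 1: x=[3.0000 9.0000 9.0000 16.0000] v=[-4.0000 4.0000 -8.0000 2.0000]
Step 2: x=[3.0000 8.0000 12.0000 14.0000] v=[0.0000 -2.0000 6.0000 -4.0000]
Step 3: x=[4.0000 6.5000 13.0000 14.0000] v=[2.0000 -3.0000 2.0000 0.0000]
Step 4: x=[3.5000 7.0000 8.5000 17.0000] v=[-1.0000 1.0000 -9.0000 6.0000]
Max displacement = 3.5000

Answer: 3.5000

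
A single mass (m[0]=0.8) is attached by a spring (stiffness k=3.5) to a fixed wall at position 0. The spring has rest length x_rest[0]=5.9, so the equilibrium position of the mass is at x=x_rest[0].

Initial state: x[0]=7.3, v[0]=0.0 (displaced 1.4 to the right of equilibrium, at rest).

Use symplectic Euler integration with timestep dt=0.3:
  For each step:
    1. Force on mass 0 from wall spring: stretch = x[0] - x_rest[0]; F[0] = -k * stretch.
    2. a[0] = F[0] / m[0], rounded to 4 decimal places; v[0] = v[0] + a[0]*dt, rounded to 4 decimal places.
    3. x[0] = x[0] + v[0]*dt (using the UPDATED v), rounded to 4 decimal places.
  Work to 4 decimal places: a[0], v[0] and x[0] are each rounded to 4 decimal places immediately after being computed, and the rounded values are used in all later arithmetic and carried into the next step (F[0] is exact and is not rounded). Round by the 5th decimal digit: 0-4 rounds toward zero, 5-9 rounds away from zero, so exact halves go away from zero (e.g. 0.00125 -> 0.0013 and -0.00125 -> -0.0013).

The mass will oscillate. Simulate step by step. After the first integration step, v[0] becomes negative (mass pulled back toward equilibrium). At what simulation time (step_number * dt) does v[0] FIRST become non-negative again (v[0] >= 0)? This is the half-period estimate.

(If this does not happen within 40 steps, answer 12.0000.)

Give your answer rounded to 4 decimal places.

Step 0: x=[7.3000] v=[0.0000]
Step 1: x=[6.7488] v=[-1.8375]
Step 2: x=[5.8633] v=[-2.9516]
Step 3: x=[4.9923] v=[-2.9034]
Step 4: x=[4.4787] v=[-1.7120]
Step 5: x=[4.5248] v=[0.1535]
First v>=0 after going negative at step 5, time=1.5000

Answer: 1.5000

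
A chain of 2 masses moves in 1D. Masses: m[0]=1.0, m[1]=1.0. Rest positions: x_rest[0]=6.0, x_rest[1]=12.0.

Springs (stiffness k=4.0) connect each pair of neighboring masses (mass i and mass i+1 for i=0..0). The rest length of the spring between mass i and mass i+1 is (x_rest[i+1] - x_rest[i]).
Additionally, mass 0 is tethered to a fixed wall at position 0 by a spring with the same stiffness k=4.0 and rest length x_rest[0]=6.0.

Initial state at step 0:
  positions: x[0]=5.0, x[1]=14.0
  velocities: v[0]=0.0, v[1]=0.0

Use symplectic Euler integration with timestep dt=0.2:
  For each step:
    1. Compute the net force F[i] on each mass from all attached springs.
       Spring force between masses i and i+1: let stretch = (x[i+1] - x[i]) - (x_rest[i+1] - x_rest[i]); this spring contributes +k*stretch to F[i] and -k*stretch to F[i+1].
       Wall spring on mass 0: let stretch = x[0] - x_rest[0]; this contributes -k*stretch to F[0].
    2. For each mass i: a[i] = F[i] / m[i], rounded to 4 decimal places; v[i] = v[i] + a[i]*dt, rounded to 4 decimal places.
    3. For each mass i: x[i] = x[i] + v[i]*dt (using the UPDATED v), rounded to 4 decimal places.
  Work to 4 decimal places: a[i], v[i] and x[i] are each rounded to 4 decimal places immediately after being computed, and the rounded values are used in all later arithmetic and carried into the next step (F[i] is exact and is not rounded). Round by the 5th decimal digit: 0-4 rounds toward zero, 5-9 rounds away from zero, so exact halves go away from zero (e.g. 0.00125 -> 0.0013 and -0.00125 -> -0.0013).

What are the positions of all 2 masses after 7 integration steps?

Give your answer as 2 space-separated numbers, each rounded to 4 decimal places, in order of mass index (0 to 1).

Answer: 5.4320 11.9554

Derivation:
Step 0: x=[5.0000 14.0000] v=[0.0000 0.0000]
Step 1: x=[5.6400 13.5200] v=[3.2000 -2.4000]
Step 2: x=[6.6384 12.7392] v=[4.9920 -3.9040]
Step 3: x=[7.5508 11.9423] v=[4.5619 -3.9846]
Step 4: x=[7.9577 11.4027] v=[2.0345 -2.6978]
Step 5: x=[7.6426 11.2719] v=[-1.5757 -0.6538]
Step 6: x=[6.6853 11.5205] v=[-4.7863 1.2428]
Step 7: x=[5.4320 11.9554] v=[-6.2664 2.1746]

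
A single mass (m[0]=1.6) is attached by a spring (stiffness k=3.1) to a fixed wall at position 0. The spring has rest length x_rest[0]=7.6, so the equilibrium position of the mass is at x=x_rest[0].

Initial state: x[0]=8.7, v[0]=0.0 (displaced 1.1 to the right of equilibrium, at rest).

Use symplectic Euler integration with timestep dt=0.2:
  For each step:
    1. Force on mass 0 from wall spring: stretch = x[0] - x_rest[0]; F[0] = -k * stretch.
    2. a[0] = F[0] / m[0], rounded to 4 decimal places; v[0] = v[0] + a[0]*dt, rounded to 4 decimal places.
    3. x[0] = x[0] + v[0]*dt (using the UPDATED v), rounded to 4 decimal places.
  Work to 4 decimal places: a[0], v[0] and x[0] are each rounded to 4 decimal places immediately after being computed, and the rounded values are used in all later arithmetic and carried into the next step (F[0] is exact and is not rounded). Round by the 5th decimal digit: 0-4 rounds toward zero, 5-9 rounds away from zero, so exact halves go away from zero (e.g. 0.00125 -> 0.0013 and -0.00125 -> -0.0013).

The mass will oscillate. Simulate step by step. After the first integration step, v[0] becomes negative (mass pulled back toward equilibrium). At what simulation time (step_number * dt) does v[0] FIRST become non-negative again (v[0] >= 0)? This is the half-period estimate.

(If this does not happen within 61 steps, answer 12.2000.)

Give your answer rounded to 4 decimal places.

Answer: 2.4000

Derivation:
Step 0: x=[8.7000] v=[0.0000]
Step 1: x=[8.6147] v=[-0.4263]
Step 2: x=[8.4508] v=[-0.8195]
Step 3: x=[8.2210] v=[-1.1492]
Step 4: x=[7.9430] v=[-1.3898]
Step 5: x=[7.6385] v=[-1.5227]
Step 6: x=[7.3310] v=[-1.5376]
Step 7: x=[7.0443] v=[-1.4334]
Step 8: x=[6.8007] v=[-1.2181]
Step 9: x=[6.6190] v=[-0.9084]
Step 10: x=[6.5133] v=[-0.5283]
Step 11: x=[6.4919] v=[-0.1072]
Step 12: x=[6.5563] v=[0.3222]
First v>=0 after going negative at step 12, time=2.4000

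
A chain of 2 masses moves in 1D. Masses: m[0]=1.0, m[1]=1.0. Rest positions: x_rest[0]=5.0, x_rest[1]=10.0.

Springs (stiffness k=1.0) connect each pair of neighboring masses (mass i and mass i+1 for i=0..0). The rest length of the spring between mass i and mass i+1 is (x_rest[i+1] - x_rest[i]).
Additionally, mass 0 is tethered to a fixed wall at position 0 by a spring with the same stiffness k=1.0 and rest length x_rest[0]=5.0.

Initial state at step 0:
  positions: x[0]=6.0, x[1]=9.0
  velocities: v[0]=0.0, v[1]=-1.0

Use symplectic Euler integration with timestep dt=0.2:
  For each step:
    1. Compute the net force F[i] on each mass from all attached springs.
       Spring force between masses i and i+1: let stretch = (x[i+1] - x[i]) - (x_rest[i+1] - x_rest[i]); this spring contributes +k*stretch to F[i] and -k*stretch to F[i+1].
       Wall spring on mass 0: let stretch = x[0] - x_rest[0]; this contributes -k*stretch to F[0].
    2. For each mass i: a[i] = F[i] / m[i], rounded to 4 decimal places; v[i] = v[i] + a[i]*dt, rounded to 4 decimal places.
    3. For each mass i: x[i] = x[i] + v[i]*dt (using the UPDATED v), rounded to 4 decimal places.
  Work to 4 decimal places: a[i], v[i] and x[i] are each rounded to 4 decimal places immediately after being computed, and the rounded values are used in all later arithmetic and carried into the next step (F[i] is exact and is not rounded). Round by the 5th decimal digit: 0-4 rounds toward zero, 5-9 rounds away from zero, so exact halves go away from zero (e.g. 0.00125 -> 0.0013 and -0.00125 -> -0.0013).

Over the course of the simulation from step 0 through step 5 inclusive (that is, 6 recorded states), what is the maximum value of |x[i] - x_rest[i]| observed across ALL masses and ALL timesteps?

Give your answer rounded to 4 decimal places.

Answer: 1.1600

Derivation:
Step 0: x=[6.0000 9.0000] v=[0.0000 -1.0000]
Step 1: x=[5.8800 8.8800] v=[-0.6000 -0.6000]
Step 2: x=[5.6448 8.8400] v=[-1.1760 -0.2000]
Step 3: x=[5.3116 8.8722] v=[-1.6659 0.1610]
Step 4: x=[4.9084 8.9620] v=[-2.0161 0.4489]
Step 5: x=[4.4710 9.0896] v=[-2.1871 0.6382]
Max displacement = 1.1600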